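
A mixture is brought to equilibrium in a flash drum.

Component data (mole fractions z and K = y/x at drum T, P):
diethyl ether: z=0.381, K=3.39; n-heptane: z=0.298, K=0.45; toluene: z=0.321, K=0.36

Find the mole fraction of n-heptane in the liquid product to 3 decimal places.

x_n-heptane = 0.376

Let β = V/F and solve Σ zᵢ(Kᵢ−1)/(1+β(Kᵢ−1)) = 0.
Check two-phase: ΣzᵢKᵢ = 1.541 > 1 and Σzᵢ/Kᵢ = 1.666 > 1, so g(0) = 0.541 > 0 and g(1) = -0.666 < 0.
Iterate (Newton) starting at β = 0.64:
  β = 0.640: g = -0.2409, g' = -0.932 → β = 0.381
  β = 0.381: g = -0.0029, g' = -0.970 → β = 0.378
Converged at β = 0.378.
Compositions from xᵢ = zᵢ/(1+β(Kᵢ−1)), yᵢ = Kᵢxᵢ:
  diethyl ether: x = 0.200, y = 0.678
  n-heptane: x = 0.376, y = 0.169
  toluene: x = 0.424, y = 0.153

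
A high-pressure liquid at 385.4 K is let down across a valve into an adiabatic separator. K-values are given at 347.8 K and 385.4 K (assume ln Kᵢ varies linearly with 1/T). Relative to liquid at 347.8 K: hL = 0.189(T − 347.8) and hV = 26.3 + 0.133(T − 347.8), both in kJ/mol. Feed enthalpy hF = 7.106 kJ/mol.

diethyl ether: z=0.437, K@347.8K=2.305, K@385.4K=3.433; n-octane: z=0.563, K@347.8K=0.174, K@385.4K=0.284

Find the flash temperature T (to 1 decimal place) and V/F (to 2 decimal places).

Adiabatic flash: solve Rachford–Rice at each trial T, then check hF = ψ·hV(T) + (1−ψ)·hL(T).
  T = 347.8 K: K = (2.305, 0.174), RR gives ψ = 0.098, H_out = 2.568 kJ/mol
  T = 385.4 K: K = (3.433, 0.284), RR gives ψ = 0.379, H_out = 16.274 kJ/mol
  T = 366.6 K: K = (2.842, 0.225), RR gives ψ = 0.258, H_out = 10.074 kJ/mol
  T = 357.2 K: K = (2.566, 0.199), RR gives ψ = 0.186, H_out = 6.567 kJ/mol
  T = 361.9 K: K = (2.702, 0.212), RR gives ψ = 0.224, H_out = 8.369 kJ/mol
  T = 359.5 K: K = (2.633, 0.205), RR gives ψ = 0.205, H_out = 7.462 kJ/mol
Linear interpolation between T = 357.2 (H_out = 6.567) and T = 359.5 (H_out = 7.462) on hF = 7.106 gives T ≈ 358.6 K, at which ψ = 0.20.

T = 358.6 K, V/F = 0.20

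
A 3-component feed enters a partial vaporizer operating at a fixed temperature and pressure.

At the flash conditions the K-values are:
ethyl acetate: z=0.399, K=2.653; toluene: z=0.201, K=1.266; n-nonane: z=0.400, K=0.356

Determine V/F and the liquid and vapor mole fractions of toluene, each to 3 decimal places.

Newton iteration, V/F⁰ = 0.5:
  V/F = 0.500: g = 0.0283, g' = -0.699 → V/F = 0.541
  V/F = 0.541: g = -0.0001, g' = -0.705 → V/F = 0.540
Converged at V/F = 0.540.
Compositions from xᵢ = zᵢ/(1+V/F(Kᵢ−1)), yᵢ = Kᵢxᵢ:
  ethyl acetate: x = 0.211, y = 0.559
  toluene: x = 0.176, y = 0.222
  n-nonane: x = 0.614, y = 0.218

V/F = 0.540, x_toluene = 0.176, y_toluene = 0.222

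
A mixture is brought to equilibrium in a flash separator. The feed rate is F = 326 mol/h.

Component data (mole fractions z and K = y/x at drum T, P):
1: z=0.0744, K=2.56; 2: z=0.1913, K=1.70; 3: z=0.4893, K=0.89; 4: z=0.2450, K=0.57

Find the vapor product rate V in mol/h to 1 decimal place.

V = 118.3 mol/h

Let ψ = V/F and solve Σ zᵢ(Kᵢ−1)/(1+ψ(Kᵢ−1)) = 0.
Feasibility: ΣzᵢKᵢ = 1.0908, Σzᵢ/Kᵢ = 1.1212 — both > 1, two phases present.
Newton iteration, ψ⁰ = 0.5:
  ψ = 0.5000: g = -0.02676, g' = -0.1887 → ψ = 0.3582
  ψ = 0.3582: g = 0.00096, g' = -0.2042 → ψ = 0.3629
Converged at ψ = 0.3629.
Then V = ψ·F = 0.3629·326 = 118.3 mol/h and L = F − V = 207.7 mol/h.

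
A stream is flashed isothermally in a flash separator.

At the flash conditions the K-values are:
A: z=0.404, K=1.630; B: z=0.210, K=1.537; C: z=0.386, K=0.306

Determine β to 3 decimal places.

β = 0.239

Newton–Raphson from β = 0.45:
  β = 0.450: g = -0.1004, g' = -0.530 → β = 0.260
  β = 0.260: g = -0.0094, g' = -0.442 → β = 0.239
Converged at β = 0.239.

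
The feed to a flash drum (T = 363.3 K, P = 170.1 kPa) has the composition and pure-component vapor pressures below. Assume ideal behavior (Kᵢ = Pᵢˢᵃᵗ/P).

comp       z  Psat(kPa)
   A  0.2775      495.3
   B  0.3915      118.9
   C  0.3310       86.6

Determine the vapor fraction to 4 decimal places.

ψ = 0.3311

Raoult's law: Kᵢ = Pᵢˢᵃᵗ/P = Pᵢˢᵃᵗ/170.1.
  K_A = 495.3/170.1 = 2.911817, K_B = 118.9/170.1 = 0.699001, K_C = 86.6/170.1 = 0.509112
Let ψ = V/F and solve Σ zᵢ(Kᵢ−1)/(1+ψ(Kᵢ−1)) = 0.
Feasibility: ΣzᵢKᵢ = 1.2502, Σzᵢ/Kᵢ = 1.3055 — both > 1, two phases present.
Newton iteration, ψ⁰ = 0.5:
  ψ = 0.5000: g = -0.08281, g' = -0.4544 → ψ = 0.3177
  ψ = 0.3177: g = 0.00722, g' = -0.5479 → ψ = 0.3309
  ψ = 0.3309: g = 0.00007, g' = -0.5380 → ψ = 0.3311
Converged at ψ = 0.3311.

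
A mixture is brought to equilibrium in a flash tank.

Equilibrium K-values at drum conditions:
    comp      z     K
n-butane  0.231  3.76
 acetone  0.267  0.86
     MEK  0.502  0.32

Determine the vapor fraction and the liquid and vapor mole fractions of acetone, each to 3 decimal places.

ψ = 0.179, x_acetone = 0.274, y_acetone = 0.236

Let ψ = V/F and solve Σ zᵢ(Kᵢ−1)/(1+ψ(Kᵢ−1)) = 0.
g(0) = ΣzᵢKᵢ − 1 = 0.259 and g(1) = 1 − Σzᵢ/Kᵢ = -0.941, so a root lies in (0, 1).
Iterate (Newton) starting at ψ = 0.5:
  ψ = 0.500: g = -0.2895, g' = -0.850 → ψ = 0.159
  ψ = 0.159: g = 0.0219, g' = -1.147 → ψ = 0.178
  ψ = 0.178: g = 0.0005, g' = -1.096 → ψ = 0.179
Converged at ψ = 0.179.
Compositions from xᵢ = zᵢ/(1+ψ(Kᵢ−1)), yᵢ = Kᵢxᵢ:
  n-butane: x = 0.155, y = 0.582
  acetone: x = 0.274, y = 0.236
  MEK: x = 0.571, y = 0.183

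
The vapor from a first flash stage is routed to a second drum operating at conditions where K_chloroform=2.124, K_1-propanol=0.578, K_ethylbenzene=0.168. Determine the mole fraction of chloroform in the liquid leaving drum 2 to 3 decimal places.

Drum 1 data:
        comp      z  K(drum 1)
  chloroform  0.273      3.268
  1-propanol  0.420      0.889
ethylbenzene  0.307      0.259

x_chloroform (drum 2) = 0.322

Drum 1:
Material balance + equilibrium reduce to Σ zᵢ(Kᵢ−1)/(1+ψ₁(Kᵢ−1)) = 0.
Check two-phase: ΣzᵢKᵢ = 1.345 > 1 and Σzᵢ/Kᵢ = 1.741 > 1, so g(0) = 0.345 > 0 and g(1) = -0.741 < 0.
Newton iteration, ψ₁⁰ = 0.37:
  ψ₁ = 0.370: g = -0.0254, g' = -0.741 → ψ₁ = 0.336
Converged at ψ₁ = 0.336.
Drum-1 compositions:
  chloroform: x = 0.155, y = 0.506
  1-propanol: x = 0.436, y = 0.388
  ethylbenzene: x = 0.409, y = 0.106
Drum-2 feed = drum-1 vapor: z₂ = (0.5063, 0.3878, 0.1059).
Drum 2:
Material balance + equilibrium reduce to Σ zᵢ(Kᵢ−1)/(1+ψ₂(Kᵢ−1)) = 0.
Feasibility: ΣzᵢKᵢ = 1.317, Σzᵢ/Kᵢ = 1.540 — both > 1, two phases present.
Newton–Raphson from ψ₂ = 0.5:
  ψ₂ = 0.500: g = 0.0060, g' = -0.588 → ψ₂ = 0.510
Converged at ψ₂ = 0.510.
  chloroform: x = 0.322, y = 0.683
  1-propanol: x = 0.494, y = 0.286
  ethylbenzene: x = 0.184, y = 0.031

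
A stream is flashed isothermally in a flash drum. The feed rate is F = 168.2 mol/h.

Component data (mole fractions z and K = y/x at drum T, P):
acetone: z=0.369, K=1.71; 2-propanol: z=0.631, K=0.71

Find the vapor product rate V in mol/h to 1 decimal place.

V = 64.5 mol/h

Material balance + equilibrium reduce to Σ zᵢ(Kᵢ−1)/(1+β(Kᵢ−1)) = 0.
Check two-phase: ΣzᵢKᵢ = 1.079 > 1 and Σzᵢ/Kᵢ = 1.105 > 1, so g(0) = 0.079 > 0 and g(1) = -0.105 < 0.
Binary case is linear: z₁(K₁−1)(1+β(K₂−1)) + z₂(K₂−1)(1+β(K₁−1)) = 0
⇒ β = [z₁(K₁−1)+z₂(K₂−1)] / [−(K₁−1)(K₂−1)] = 0.0790/0.2059 = 0.384
Then V = β·F = 0.3837·168.2 = 64.5 mol/h and L = F − V = 103.7 mol/h.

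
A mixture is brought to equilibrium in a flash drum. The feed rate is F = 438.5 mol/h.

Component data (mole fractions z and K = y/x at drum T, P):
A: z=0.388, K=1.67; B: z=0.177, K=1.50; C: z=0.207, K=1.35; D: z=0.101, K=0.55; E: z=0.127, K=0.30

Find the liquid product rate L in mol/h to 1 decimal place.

Rachford–Rice: g(ψ) = Σ zᵢ(Kᵢ−1)/(1+ψ(Kᵢ−1)) = 0.
Check two-phase: ΣzᵢKᵢ = 1.287 > 1 and Σzᵢ/Kᵢ = 1.111 > 1, so g(0) = 0.287 > 0 and g(1) = -0.111 < 0.
Iterate (Newton) starting at ψ = 0.5:
  ψ = 0.500: g = 0.1318, g' = -0.326 → ψ = 0.905
  ψ = 0.905: g = -0.0412, g' = -0.624 → ψ = 0.839
  ψ = 0.839: g = -0.0034, g' = -0.526 → ψ = 0.832
Converged at ψ = 0.832.
Then V = ψ·F = 0.8320·438.5 = 364.8 mol/h and L = F − V = 73.7 mol/h.

L = 73.7 mol/h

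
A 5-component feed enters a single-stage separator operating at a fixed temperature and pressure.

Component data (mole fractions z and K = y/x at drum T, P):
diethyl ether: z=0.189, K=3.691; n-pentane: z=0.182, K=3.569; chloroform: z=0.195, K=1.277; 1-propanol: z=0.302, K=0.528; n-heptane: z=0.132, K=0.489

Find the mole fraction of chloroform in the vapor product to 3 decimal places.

y_chloroform = 0.203

Rachford–Rice: g(V/F) = Σ zᵢ(Kᵢ−1)/(1+V/F(Kᵢ−1)) = 0.
Feasibility: ΣzᵢKᵢ = 1.820, Σzᵢ/Kᵢ = 1.097 — both > 1, two phases present.
Iterate (Newton) starting at V/F = 0.61:
  V/F = 0.610: g = 0.1227, g' = -0.595 → V/F = 0.816
  V/F = 0.816: g = 0.0065, g' = -0.549 → V/F = 0.828
Converged at V/F = 0.828.
Compositions from xᵢ = zᵢ/(1+V/F(Kᵢ−1)), yᵢ = Kᵢxᵢ:
  diethyl ether: x = 0.059, y = 0.216
  n-pentane: x = 0.058, y = 0.208
  chloroform: x = 0.159, y = 0.203
  1-propanol: x = 0.496, y = 0.262
  n-heptane: x = 0.229, y = 0.112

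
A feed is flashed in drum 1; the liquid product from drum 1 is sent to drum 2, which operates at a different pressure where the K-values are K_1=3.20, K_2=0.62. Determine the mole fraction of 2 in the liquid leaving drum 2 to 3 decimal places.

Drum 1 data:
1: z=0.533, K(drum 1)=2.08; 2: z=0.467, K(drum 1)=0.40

x_2 (drum 2) = 0.853

Drum 1:
Let ψ₁ = V/F and solve Σ zᵢ(Kᵢ−1)/(1+ψ₁(Kᵢ−1)) = 0.
Check two-phase: ΣzᵢKᵢ = 1.295 > 1 and Σzᵢ/Kᵢ = 1.424 > 1, so g(0) = 0.295 > 0 and g(1) = -0.424 < 0.
Binary case is linear: z₁(K₁−1)(1+ψ₁(K₂−1)) + z₂(K₂−1)(1+ψ₁(K₁−1)) = 0
⇒ ψ₁ = [z₁(K₁−1)+z₂(K₂−1)] / [−(K₁−1)(K₂−1)] = 0.2954/0.6480 = 0.456
Drum-1 compositions:
  1: x = 0.357, y = 0.743
  2: x = 0.643, y = 0.257
Drum-2 feed = drum-1 liquid: z₂ = (0.3571, 0.6429).
Drum 2:
Rachford–Rice: g(ψ₂) = Σ zᵢ(Kᵢ−1)/(1+ψ₂(Kᵢ−1)) = 0.
Feasibility: ΣzᵢKᵢ = 1.541, Σzᵢ/Kᵢ = 1.148 — both > 1, two phases present.
Binary case is linear: z₁(K₁−1)(1+ψ₂(K₂−1)) + z₂(K₂−1)(1+ψ₂(K₁−1)) = 0
⇒ ψ₂ = [z₁(K₁−1)+z₂(K₂−1)] / [−(K₁−1)(K₂−1)] = 0.5414/0.8360 = 0.648
  1: x = 0.147, y = 0.471
  2: x = 0.853, y = 0.529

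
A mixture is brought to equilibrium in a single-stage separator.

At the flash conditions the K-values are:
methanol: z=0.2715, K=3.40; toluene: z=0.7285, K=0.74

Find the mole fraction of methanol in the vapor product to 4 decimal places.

y_methanol = 0.3323

Newton–Raphson from ψ = 0.5:
  ψ = 0.5000: g = 0.07847, g' = -0.3882 → ψ = 0.7022
  ψ = 0.7022: g = 0.01096, g' = -0.2906 → ψ = 0.7399
  ψ = 0.7399: g = 0.00023, g' = -0.2785 → ψ = 0.7407
Converged at ψ = 0.7407.
Compositions from xᵢ = zᵢ/(1+ψ(Kᵢ−1)), yᵢ = Kᵢxᵢ:
  methanol: x = 0.0977, y = 0.3323
  toluene: x = 0.9023, y = 0.6677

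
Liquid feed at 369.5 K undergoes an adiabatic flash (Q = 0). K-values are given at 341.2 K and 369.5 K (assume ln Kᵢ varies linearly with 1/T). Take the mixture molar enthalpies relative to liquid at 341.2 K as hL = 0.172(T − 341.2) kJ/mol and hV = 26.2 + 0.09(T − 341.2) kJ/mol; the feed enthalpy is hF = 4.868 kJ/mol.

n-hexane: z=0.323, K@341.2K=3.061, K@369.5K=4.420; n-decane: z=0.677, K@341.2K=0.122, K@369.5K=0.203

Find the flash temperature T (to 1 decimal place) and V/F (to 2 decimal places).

Adiabatic flash: solve Rachford–Rice at each trial T, then check hF = ψ·hV(T) + (1−ψ)·hL(T).
  T = 341.2 K: K = (3.061, 0.122), RR gives ψ = 0.039, H_out = 1.032 kJ/mol
  T = 369.5 K: K = (4.420, 0.203), RR gives ψ = 0.207, H_out = 9.818 kJ/mol
  T = 355.4 K: K = (3.708, 0.159), RR gives ψ = 0.134, H_out = 5.799 kJ/mol
  T = 348.3 K: K = (3.375, 0.140), RR gives ψ = 0.090, H_out = 3.538 kJ/mol
  T = 351.9 K: K = (3.542, 0.149), RR gives ψ = 0.113, H_out = 4.710 kJ/mol
  T = 353.6 K: K = (3.622, 0.154), RR gives ψ = 0.124, H_out = 5.245 kJ/mol
Linear interpolation between T = 351.9 (H_out = 4.710) and T = 353.6 (H_out = 5.245) on hF = 4.868 gives T ≈ 352.4 K, at which ψ = 0.12.

T = 352.4 K, V/F = 0.12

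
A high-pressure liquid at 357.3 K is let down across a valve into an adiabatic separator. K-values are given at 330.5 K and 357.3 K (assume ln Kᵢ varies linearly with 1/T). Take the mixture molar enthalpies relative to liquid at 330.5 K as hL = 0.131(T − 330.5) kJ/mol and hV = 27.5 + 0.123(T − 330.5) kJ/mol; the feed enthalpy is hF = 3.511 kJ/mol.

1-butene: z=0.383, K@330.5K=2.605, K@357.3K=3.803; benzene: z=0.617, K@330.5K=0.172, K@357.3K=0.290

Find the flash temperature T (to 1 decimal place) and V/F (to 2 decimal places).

T = 333.6 K, V/F = 0.11

Adiabatic flash: solve Rachford–Rice at each trial T, then check hF = ψ·hV(T) + (1−ψ)·hL(T).
  T = 330.5 K: K = (2.605, 0.172), RR gives ψ = 0.078, H_out = 2.149 kJ/mol
  T = 357.3 K: K = (3.803, 0.290), RR gives ψ = 0.319, H_out = 12.224 kJ/mol
  T = 343.9 K: K = (3.171, 0.226), RR gives ψ = 0.210, H_out = 7.518 kJ/mol
  T = 337.2 K: K = (2.880, 0.198), RR gives ψ = 0.149, H_out = 4.968 kJ/mol
  T = 333.9 K: K = (2.742, 0.185), RR gives ψ = 0.116, H_out = 3.621 kJ/mol
  T = 332.2 K: K = (2.673, 0.178), RR gives ψ = 0.097, H_out = 2.897 kJ/mol
Linear interpolation between T = 332.2 (H_out = 2.897) and T = 333.9 (H_out = 3.621) on hF = 3.511 gives T ≈ 333.6 K, at which ψ = 0.11.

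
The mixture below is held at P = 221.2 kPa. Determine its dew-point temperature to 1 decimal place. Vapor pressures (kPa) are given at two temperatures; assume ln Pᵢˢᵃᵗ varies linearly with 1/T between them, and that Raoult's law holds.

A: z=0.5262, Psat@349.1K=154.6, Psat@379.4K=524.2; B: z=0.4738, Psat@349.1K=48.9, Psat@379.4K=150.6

Dew-point temperature: Σzᵢ·P/Pᵢˢᵃᵗ(T) = 1. Interpolate ln Pᵢˢᵃᵗ = aᵢ + bᵢ/T.
  T = 349.1 K: ΣzᵢP/Pᵢˢᵃᵗ = 2.8961
  T = 379.4 K: ΣzᵢP/Pᵢˢᵃᵗ = 0.9180
  T = 364.2 K: ΣzᵢP/Pᵢˢᵃᵗ = 1.5947
  T = 371.8 K: ΣzᵢP/Pᵢˢᵃᵗ = 1.2030
  T = 375.6 K: ΣzᵢP/Pᵢˢᵃᵗ = 1.0494
  T = 377.5 K: ΣzᵢP/Pᵢˢᵃᵗ = 0.9812
Interpolating between 375.6 K and 377.5 K gives T ≈ 377.0 K.

T = 377.0 K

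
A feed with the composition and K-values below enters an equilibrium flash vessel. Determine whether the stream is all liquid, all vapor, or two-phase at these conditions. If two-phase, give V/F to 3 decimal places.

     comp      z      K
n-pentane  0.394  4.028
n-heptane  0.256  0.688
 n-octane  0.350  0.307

two-phase, V/F = 0.509

ΣzᵢKᵢ = 1.871; Σzᵢ/Kᵢ = 1.610.
Both exceed 1, so a two-phase solution exists.
Let ψ = V/F and solve Σ zᵢ(Kᵢ−1)/(1+ψ(Kᵢ−1)) = 0.
Newton iteration, ψ⁰ = 0.5:
  ψ = 0.500: g = 0.0088, g' = -1.000 → ψ = 0.509
Converged at ψ = 0.509.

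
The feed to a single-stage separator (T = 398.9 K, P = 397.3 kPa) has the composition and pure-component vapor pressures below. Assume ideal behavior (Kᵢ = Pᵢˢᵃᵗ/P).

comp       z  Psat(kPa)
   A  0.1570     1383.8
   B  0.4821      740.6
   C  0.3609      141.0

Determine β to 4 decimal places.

β = 0.6702

Raoult's law: Kᵢ = Pᵢˢᵃᵗ/P = Pᵢˢᵃᵗ/397.3.
  K_A = 1383.8/397.3 = 3.483010, K_B = 740.6/397.3 = 1.864083, K_C = 141.0/397.3 = 0.354896
Rachford–Rice: g(β) = Σ zᵢ(Kᵢ−1)/(1+β(Kᵢ−1)) = 0.
Feasibility: ΣzᵢKᵢ = 1.5736, Σzᵢ/Kᵢ = 1.3206 — both > 1, two phases present.
Newton iteration, β⁰ = 0.5:
  β = 0.5000: g = 0.12114, g' = -0.6954 → β = 0.6742
  β = 0.6742: g = -0.00300, g' = -0.7495 → β = 0.6702
Converged at β = 0.6702.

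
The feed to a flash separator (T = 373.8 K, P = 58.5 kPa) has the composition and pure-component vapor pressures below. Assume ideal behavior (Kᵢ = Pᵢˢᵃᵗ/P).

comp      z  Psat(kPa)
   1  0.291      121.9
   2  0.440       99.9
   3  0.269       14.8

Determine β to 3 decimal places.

β = 0.660

Raoult's law: Kᵢ = Pᵢˢᵃᵗ/P = Pᵢˢᵃᵗ/58.5.
  K_1 = 121.9/58.5 = 2.08376, K_2 = 99.9/58.5 = 1.70769, K_3 = 14.8/58.5 = 0.25299
Material balance + equilibrium reduce to Σ zᵢ(Kᵢ−1)/(1+β(Kᵢ−1)) = 0.
Check two-phase: ΣzᵢKᵢ = 1.426 > 1 and Σzᵢ/Kᵢ = 1.461 > 1, so g(0) = 0.426 > 0 and g(1) = -0.461 < 0.
Newton iteration, β⁰ = 0.37:
  β = 0.370: g = 0.1942, g' = -0.599 → β = 0.694
  β = 0.694: g = -0.0285, g' = -0.858 → β = 0.661
  β = 0.661: g = -0.0009, g' = -0.804 → β = 0.660
Converged at β = 0.660.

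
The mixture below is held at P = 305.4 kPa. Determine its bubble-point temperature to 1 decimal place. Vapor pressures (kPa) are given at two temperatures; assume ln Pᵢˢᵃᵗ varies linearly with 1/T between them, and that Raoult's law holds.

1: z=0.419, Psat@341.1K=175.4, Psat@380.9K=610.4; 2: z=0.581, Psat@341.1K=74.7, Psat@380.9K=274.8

Bubble-point temperature: ΣzᵢPᵢˢᵃᵗ(T) = P. Interpolate ln Pᵢˢᵃᵗ = aᵢ + bᵢ/T.
  T = 341.1 K: ΣzᵢPᵢˢᵃᵗ = 116.89 kPa
  T = 380.9 K: ΣzᵢPᵢˢᵃᵗ = 415.42 kPa
  T = 361.0 K: ΣzᵢPᵢˢᵃᵗ = 228.18 kPa
  T = 370.9 K: ΣzᵢPᵢˢᵃᵗ = 309.89 kPa
  T = 365.9 K: ΣzᵢPᵢˢᵃᵗ = 266.05 kPa
  T = 368.4 K: ΣzᵢPᵢˢᵃᵗ = 287.28 kPa
Interpolating between 368.4 K and 370.9 K gives T ≈ 370.4 K.

T = 370.4 K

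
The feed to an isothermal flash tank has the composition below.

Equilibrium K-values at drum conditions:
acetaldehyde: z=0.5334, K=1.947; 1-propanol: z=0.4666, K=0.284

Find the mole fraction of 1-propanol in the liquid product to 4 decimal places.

x_1-propanol = 0.5695

Material balance + equilibrium reduce to Σ zᵢ(Kᵢ−1)/(1+β(Kᵢ−1)) = 0.
g(0) = ΣzᵢKᵢ − 1 = 0.1710 and g(1) = 1 − Σzᵢ/Kᵢ = -0.9169, so a root lies in (0, 1).
Newton iteration, β⁰ = 0.5:
  β = 0.5000: g = -0.17757, g' = -0.8007 → β = 0.2782
  β = 0.2782: g = -0.01740, g' = -0.6727 → β = 0.2524
  β = 0.2524: g = -0.00006, g' = -0.6680 → β = 0.2523
Converged at β = 0.2523.
Compositions from xᵢ = zᵢ/(1+β(Kᵢ−1)), yᵢ = Kᵢxᵢ:
  acetaldehyde: x = 0.4305, y = 0.8383
  1-propanol: x = 0.5695, y = 0.1617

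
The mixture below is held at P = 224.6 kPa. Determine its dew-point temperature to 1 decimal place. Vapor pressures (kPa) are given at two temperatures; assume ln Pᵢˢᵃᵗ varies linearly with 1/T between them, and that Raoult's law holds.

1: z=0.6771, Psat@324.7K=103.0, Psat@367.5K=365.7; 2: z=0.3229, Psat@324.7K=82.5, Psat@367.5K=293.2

T = 352.4 K

Dew-point temperature: Σzᵢ·P/Pᵢˢᵃᵗ(T) = 1. Interpolate ln Pᵢˢᵃᵗ = aᵢ + bᵢ/T.
  T = 324.7 K: ΣzᵢP/Pᵢˢᵃᵗ = 2.3555
  T = 367.5 K: ΣzᵢP/Pᵢˢᵃᵗ = 0.6632
  T = 346.1 K: ΣzᵢP/Pᵢˢᵃᵗ = 1.2019
  T = 356.8 K: ΣzᵢP/Pᵢˢᵃᵗ = 0.8849
  T = 351.5 K: ΣzᵢP/Pᵢˢᵃᵗ = 1.0274
  T = 354.1 K: ΣzᵢP/Pᵢˢᵃᵗ = 0.9543
  T = 352.8 K: ΣzᵢP/Pᵢˢᵃᵗ = 0.9900
  T = 352.1 K: ΣzᵢP/Pᵢˢᵃᵗ = 1.0099
Interpolating between 352.1 K and 352.8 K gives T ≈ 352.4 K.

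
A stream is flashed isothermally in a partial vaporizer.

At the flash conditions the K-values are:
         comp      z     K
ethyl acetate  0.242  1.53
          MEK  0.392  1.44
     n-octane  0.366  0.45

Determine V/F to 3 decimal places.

V/F = 0.380

Rachford–Rice: g(V/F) = Σ zᵢ(Kᵢ−1)/(1+V/F(Kᵢ−1)) = 0.
Check two-phase: ΣzᵢKᵢ = 1.099 > 1 and Σzᵢ/Kᵢ = 1.244 > 1, so g(0) = 0.099 > 0 and g(1) = -0.244 < 0.
Newton–Raphson from V/F = 0.5:
  V/F = 0.500: g = -0.0349, g' = -0.304 → V/F = 0.385
  V/F = 0.385: g = -0.0014, g' = -0.281 → V/F = 0.380
Converged at V/F = 0.380.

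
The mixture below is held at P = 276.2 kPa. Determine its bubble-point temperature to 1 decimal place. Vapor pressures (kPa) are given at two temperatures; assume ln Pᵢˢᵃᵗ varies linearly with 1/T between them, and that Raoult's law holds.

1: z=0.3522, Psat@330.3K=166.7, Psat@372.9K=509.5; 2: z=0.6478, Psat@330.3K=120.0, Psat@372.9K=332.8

T = 357.4 K

Bubble-point temperature: ΣzᵢPᵢˢᵃᵗ(T) = P. Interpolate ln Pᵢˢᵃᵗ = aᵢ + bᵢ/T.
  T = 330.3 K: ΣzᵢPᵢˢᵃᵗ = 136.45 kPa
  T = 372.9 K: ΣzᵢPᵢˢᵃᵗ = 395.03 kPa
  T = 351.6 K: ΣzᵢPᵢˢᵃᵗ = 239.69 kPa
  T = 362.2 K: ΣzᵢPᵢˢᵃᵗ = 309.60 kPa
  T = 356.9 K: ΣzᵢPᵢˢᵃᵗ = 272.93 kPa
  T = 359.5 K: ΣzᵢPᵢˢᵃᵗ = 290.47 kPa
Interpolating between 356.9 K and 359.5 K gives T ≈ 357.4 K.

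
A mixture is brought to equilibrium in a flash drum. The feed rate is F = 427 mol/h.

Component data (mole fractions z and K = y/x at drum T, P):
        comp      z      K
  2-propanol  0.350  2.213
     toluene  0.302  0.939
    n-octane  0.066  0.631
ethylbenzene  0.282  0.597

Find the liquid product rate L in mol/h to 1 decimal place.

Iterate (Newton) starting at ψ = 0.61:
  ψ = 0.610: g = 0.0428, g' = -0.267 → ψ = 0.770
  ψ = 0.770: g = 0.0013, g' = -0.253 → ψ = 0.775
Converged at ψ = 0.776.
Then V = ψ·F = 0.7755·427 = 331.1 mol/h and L = F − V = 95.9 mol/h.

L = 95.9 mol/h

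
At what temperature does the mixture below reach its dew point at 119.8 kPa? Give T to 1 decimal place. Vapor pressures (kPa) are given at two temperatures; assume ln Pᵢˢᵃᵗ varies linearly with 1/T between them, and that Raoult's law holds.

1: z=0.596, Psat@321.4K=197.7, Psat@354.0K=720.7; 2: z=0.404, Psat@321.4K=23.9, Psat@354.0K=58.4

Dew-point temperature: Σzᵢ·P/Pᵢˢᵃᵗ(T) = 1. Interpolate ln Pᵢˢᵃᵗ = aᵢ + bᵢ/T.
  T = 321.4 K: ΣzᵢP/Pᵢˢᵃᵗ = 2.3862
  T = 354.0 K: ΣzᵢP/Pᵢˢᵃᵗ = 0.9278
  T = 337.7 K: ΣzᵢP/Pᵢˢᵃᵗ = 1.4512
  T = 345.9 K: ΣzᵢP/Pᵢˢᵃᵗ = 1.1522
  T = 349.9 K: ΣzᵢP/Pᵢˢᵃᵗ = 1.0339
  T = 351.9 K: ΣzᵢP/Pᵢˢᵃᵗ = 0.9804
Interpolating between 349.9 K and 351.9 K gives T ≈ 351.2 K.

T = 351.2 K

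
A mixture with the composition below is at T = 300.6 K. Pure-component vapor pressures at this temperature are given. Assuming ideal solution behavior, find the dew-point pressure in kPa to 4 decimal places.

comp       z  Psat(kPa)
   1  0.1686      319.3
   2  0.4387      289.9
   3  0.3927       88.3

At the dew point ψ → 1, so Σzᵢ/Kᵢ = 1 with Kᵢ = Pᵢˢᵃᵗ/P ⇒ 1/P = Σzᵢ/Pᵢˢᵃᵗ.
1/P = 0.1686/319.3 + 0.4387/289.9 + 0.3927/88.3 = 0.0064886 ⇒ P = 154.1153 kPa

Pdew = 154.1153 kPa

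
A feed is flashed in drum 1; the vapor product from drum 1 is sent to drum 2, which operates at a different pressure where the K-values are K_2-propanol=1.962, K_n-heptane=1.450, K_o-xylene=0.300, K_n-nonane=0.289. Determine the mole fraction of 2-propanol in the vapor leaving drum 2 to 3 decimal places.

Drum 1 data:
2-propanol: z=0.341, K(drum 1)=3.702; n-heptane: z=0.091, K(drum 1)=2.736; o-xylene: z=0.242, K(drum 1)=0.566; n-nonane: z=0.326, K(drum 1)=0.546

y_2-propanol (drum 2) = 0.694

Drum 1:
Material balance + equilibrium reduce to Σ zᵢ(Kᵢ−1)/(1+ψ₁(Kᵢ−1)) = 0.
Feasibility: ΣzᵢKᵢ = 1.826, Σzᵢ/Kᵢ = 1.150 — both > 1, two phases present.
Newton–Raphson from ψ₁ = 0.38:
  ψ₁ = 0.380: g = 0.2452, g' = -0.869 → ψ₁ = 0.662
  ψ₁ = 0.662: g = 0.0449, g' = -0.607 → ψ₁ = 0.736
  ψ₁ = 0.736: g = 0.0010, g' = -0.582 → ψ₁ = 0.738
Converged at ψ₁ = 0.738.
Drum-1 compositions:
  2-propanol: x = 0.114, y = 0.422
  n-heptane: x = 0.040, y = 0.109
  o-xylene: x = 0.356, y = 0.201
  n-nonane: x = 0.490, y = 0.268
Drum-2 feed = drum-1 vapor: z₂ = (0.4217, 0.1092, 0.2015, 0.2676).
Drum 2:
Let ψ₂ = V/F and solve Σ zᵢ(Kᵢ−1)/(1+ψ₂(Kᵢ−1)) = 0.
Check two-phase: ΣzᵢKᵢ = 1.123 > 1 and Σzᵢ/Kᵢ = 1.888 > 1, so g(0) = 0.123 > 0 and g(1) = -0.888 < 0.
Iterate (Newton) starting at ψ₂ = 0.5:
  ψ₂ = 0.500: g = -0.1982, g' = -0.752 → ψ₂ = 0.236
  ψ₂ = 0.236: g = -0.0229, g' = -0.614 → ψ₂ = 0.199
Converged at ψ₂ = 0.199.
  2-propanol: x = 0.354, y = 0.694
  n-heptane: x = 0.100, y = 0.145
  o-xylene: x = 0.234, y = 0.070
  n-nonane: x = 0.312, y = 0.090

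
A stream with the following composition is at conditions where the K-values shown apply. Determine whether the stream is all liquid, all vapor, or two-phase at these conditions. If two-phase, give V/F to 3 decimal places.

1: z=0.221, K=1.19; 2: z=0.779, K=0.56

ΣzᵢKᵢ = 0.699; Σzᵢ/Kᵢ = 1.577.
Since ΣzᵢKᵢ < 1 the mixture is below its bubble point — single liquid phase.

all liquid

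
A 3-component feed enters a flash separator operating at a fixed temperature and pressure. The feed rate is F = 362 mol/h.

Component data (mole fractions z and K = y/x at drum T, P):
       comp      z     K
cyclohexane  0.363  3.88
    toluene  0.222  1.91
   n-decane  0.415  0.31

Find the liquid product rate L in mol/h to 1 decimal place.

Newton–Raphson from V/F = 0.5:
  V/F = 0.500: g = 0.1301, g' = -1.053 → V/F = 0.624
Converged at V/F = 0.624.
Then V = V/F·F = 0.6238·362 = 225.8 mol/h and L = F − V = 136.2 mol/h.

L = 136.2 mol/h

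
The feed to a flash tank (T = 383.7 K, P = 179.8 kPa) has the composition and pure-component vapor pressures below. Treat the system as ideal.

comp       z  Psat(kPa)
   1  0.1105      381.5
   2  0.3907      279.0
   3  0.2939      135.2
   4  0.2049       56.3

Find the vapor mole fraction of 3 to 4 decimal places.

y_3 = 0.2429

Raoult's law: Kᵢ = Pᵢˢᵃᵗ/P = Pᵢˢᵃᵗ/179.8.
  K_1 = 381.5/179.8 = 2.121802, K_2 = 279.0/179.8 = 1.551724, K_3 = 135.2/179.8 = 0.751947, K_4 = 56.3/179.8 = 0.313126
Let ψ = V/F and solve Σ zᵢ(Kᵢ−1)/(1+ψ(Kᵢ−1)) = 0.
g(0) = ΣzᵢKᵢ − 1 = 0.1259 and g(1) = 1 − Σzᵢ/Kᵢ = -0.3491, so a root lies in (0, 1).
Newton–Raphson from ψ = 0.43:
  ψ = 0.4300: g = -0.02349, g' = -0.3583 → ψ = 0.3644
  ψ = 0.3644: g = -0.00042, g' = -0.3464 → ψ = 0.3632
Converged at ψ = 0.3632.
Compositions from xᵢ = zᵢ/(1+ψ(Kᵢ−1)), yᵢ = Kᵢxᵢ:
  1: x = 0.0785, y = 0.1666
  2: x = 0.3255, y = 0.5050
  3: x = 0.3230, y = 0.2429
  4: x = 0.2730, y = 0.0855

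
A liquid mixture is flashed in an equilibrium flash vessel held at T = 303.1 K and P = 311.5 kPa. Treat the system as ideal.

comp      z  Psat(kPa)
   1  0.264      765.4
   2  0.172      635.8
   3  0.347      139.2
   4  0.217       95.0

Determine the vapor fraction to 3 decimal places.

ψ = 0.276

Raoult's law: Kᵢ = Pᵢˢᵃᵗ/P = Pᵢˢᵃᵗ/311.5.
  K_1 = 765.4/311.5 = 2.45714, K_2 = 635.8/311.5 = 2.04109, K_3 = 139.2/311.5 = 0.44687, K_4 = 95.0/311.5 = 0.30498
Let ψ = V/F and solve Σ zᵢ(Kᵢ−1)/(1+ψ(Kᵢ−1)) = 0.
g(0) = ΣzᵢKᵢ − 1 = 0.221 and g(1) = 1 − Σzᵢ/Kᵢ = -0.680, so a root lies in (0, 1).
Iterate (Newton) starting at ψ = 0.5:
  ψ = 0.500: g = -0.1561, g' = -0.717 → ψ = 0.282
  ψ = 0.282: g = -0.0041, g' = -0.704 → ψ = 0.276
Converged at ψ = 0.276.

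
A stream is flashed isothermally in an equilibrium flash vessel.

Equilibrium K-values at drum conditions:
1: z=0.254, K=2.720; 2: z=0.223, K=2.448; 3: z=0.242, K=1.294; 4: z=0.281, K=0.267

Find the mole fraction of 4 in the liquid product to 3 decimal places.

Iterate (Newton) starting at ψ = 0.67:
  ψ = 0.670: g = 0.0216, g' = -0.880 → ψ = 0.694
Converged at ψ = 0.694.
Compositions from xᵢ = zᵢ/(1+ψ(Kᵢ−1)), yᵢ = Kᵢxᵢ:
  1: x = 0.116, y = 0.315
  2: x = 0.111, y = 0.272
  3: x = 0.201, y = 0.260
  4: x = 0.572, y = 0.153

x_4 = 0.572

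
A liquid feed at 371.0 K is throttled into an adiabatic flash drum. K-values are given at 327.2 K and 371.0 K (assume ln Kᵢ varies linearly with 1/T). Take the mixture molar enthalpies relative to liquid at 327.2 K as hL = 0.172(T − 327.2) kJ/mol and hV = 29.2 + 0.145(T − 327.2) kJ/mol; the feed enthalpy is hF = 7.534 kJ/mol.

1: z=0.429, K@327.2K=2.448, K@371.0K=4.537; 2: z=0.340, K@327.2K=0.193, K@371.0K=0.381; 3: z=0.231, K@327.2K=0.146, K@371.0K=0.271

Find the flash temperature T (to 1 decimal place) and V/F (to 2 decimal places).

Adiabatic flash: solve Rachford–Rice at each trial T, then check hF = ψ·hV(T) + (1−ψ)·hL(T).
  T = 327.2 K: K = (2.448, 0.193, 0.146), RR gives ψ = 0.125, H_out = 3.649 kJ/mol
  T = 371.0 K: K = (4.537, 0.381, 0.271), RR gives ψ = 0.483, H_out = 21.069 kJ/mol
  T = 349.1 K: K = (3.398, 0.277, 0.203), RR gives ψ = 0.331, H_out = 13.240 kJ/mol
  T = 338.1 K: K = (2.897, 0.232, 0.173), RR gives ψ = 0.241, H_out = 8.834 kJ/mol
  T = 332.6 K: K = (2.665, 0.212, 0.159), RR gives ψ = 0.187, H_out = 6.358 kJ/mol
  T = 335.4 K: K = (2.782, 0.222, 0.166), RR gives ψ = 0.215, H_out = 7.648 kJ/mol
  T = 334.0 K: K = (2.723, 0.217, 0.162), RR gives ψ = 0.201, H_out = 7.011 kJ/mol
Linear interpolation between T = 334.0 (H_out = 7.011) and T = 335.4 (H_out = 7.648) on hF = 7.534 gives T ≈ 335.1 K, at which ψ = 0.21.

T = 335.1 K, V/F = 0.21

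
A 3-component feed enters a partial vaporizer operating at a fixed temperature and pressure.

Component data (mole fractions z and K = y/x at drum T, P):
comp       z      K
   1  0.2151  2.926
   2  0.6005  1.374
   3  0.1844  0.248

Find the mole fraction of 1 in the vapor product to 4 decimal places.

y_1 = 0.2505

Material balance + equilibrium reduce to Σ zᵢ(Kᵢ−1)/(1+ψ(Kᵢ−1)) = 0.
g(0) = ΣzᵢKᵢ − 1 = 0.5002 and g(1) = 1 − Σzᵢ/Kᵢ = -0.2541, so a root lies in (0, 1).
Newton–Raphson from ψ = 0.5:
  ψ = 0.5000: g = 0.17803, g' = -0.5345 → ψ = 0.8331
  ψ = 0.8331: g = -0.04094, g' = -0.9138 → ψ = 0.7883
  ψ = 0.7883: g = -0.00256, g' = -0.8048 → ψ = 0.7851
Converged at ψ = 0.7851.
Compositions from xᵢ = zᵢ/(1+ψ(Kᵢ−1)), yᵢ = Kᵢxᵢ:
  1: x = 0.0856, y = 0.2505
  2: x = 0.4642, y = 0.6378
  3: x = 0.4502, y = 0.1116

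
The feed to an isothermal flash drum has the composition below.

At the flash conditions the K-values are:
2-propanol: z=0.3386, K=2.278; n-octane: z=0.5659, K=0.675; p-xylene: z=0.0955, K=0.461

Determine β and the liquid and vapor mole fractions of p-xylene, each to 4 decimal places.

β = 0.4257, x_p-xylene = 0.1239, y_p-xylene = 0.0571

Newton iteration, β⁰ = 0.5:
  β = 0.5000: g = -0.02605, g' = -0.3431 → β = 0.4241
  β = 0.4241: g = 0.00059, g' = -0.3596 → β = 0.4257
Converged at β = 0.4257.
Compositions from xᵢ = zᵢ/(1+β(Kᵢ−1)), yᵢ = Kᵢxᵢ:
  2-propanol: x = 0.2193, y = 0.4995
  n-octane: x = 0.6568, y = 0.4433
  p-xylene: x = 0.1239, y = 0.0571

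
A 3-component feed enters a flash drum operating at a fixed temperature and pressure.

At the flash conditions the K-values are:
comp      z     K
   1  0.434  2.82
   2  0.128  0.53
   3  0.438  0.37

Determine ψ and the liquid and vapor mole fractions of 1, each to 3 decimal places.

ψ = 0.417, x_1 = 0.247, y_1 = 0.696

Let ψ = V/F and solve Σ zᵢ(Kᵢ−1)/(1+ψ(Kᵢ−1)) = 0.
g(0) = ΣzᵢKᵢ − 1 = 0.454 and g(1) = 1 − Σzᵢ/Kᵢ = -0.579, so a root lies in (0, 1).
Newton iteration, ψ⁰ = 0.37:
  ψ = 0.370: g = 0.0394, g' = -0.850 → ψ = 0.416
  ψ = 0.416: g = 0.0005, g' = -0.828 → ψ = 0.417
Converged at ψ = 0.417.
Compositions from xᵢ = zᵢ/(1+ψ(Kᵢ−1)), yᵢ = Kᵢxᵢ:
  1: x = 0.247, y = 0.696
  2: x = 0.159, y = 0.084
  3: x = 0.594, y = 0.220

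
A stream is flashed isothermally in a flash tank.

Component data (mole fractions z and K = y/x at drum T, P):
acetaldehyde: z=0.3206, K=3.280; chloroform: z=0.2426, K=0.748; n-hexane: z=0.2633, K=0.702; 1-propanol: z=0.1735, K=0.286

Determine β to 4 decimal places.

β = 0.4791

Rachford–Rice: g(β) = Σ zᵢ(Kᵢ−1)/(1+β(Kᵢ−1)) = 0.
Feasibility: ΣzᵢKᵢ = 1.4675, Σzᵢ/Kᵢ = 1.4038 — both > 1, two phases present.
Iterate (Newton) starting at β = 0.45:
  β = 0.4500: g = 0.01870, g' = -0.6488 → β = 0.4788
  β = 0.4788: g = 0.00018, g' = -0.6369 → β = 0.4791
Converged at β = 0.4791.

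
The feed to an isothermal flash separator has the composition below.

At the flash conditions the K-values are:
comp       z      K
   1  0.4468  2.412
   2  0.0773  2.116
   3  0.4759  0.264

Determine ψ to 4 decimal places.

Material balance + equilibrium reduce to Σ zᵢ(Kᵢ−1)/(1+ψ(Kᵢ−1)) = 0.
g(0) = ΣzᵢKᵢ − 1 = 0.3669 and g(1) = 1 − Σzᵢ/Kᵢ = -1.0244, so a root lies in (0, 1).
Iterate (Newton) starting at ψ = 0.43:
  ψ = 0.4300: g = -0.06160, g' = -0.9406 → ψ = 0.3645
  ψ = 0.3645: g = -0.00085, g' = -0.9184 → ψ = 0.3636
Converged at ψ = 0.3636.

ψ = 0.3636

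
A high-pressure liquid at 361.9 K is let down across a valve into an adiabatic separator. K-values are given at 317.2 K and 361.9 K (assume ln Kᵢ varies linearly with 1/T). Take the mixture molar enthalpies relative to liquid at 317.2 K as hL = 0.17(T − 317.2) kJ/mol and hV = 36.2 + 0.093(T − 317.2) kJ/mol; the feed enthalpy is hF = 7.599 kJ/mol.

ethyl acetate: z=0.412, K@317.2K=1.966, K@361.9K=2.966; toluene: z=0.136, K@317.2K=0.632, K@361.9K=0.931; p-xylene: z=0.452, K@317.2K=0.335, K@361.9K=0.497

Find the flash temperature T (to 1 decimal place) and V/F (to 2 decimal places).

Adiabatic flash: solve Rachford–Rice at each trial T, then check hF = ψ·hV(T) + (1−ψ)·hL(T).
  T = 317.2 K: K = (1.966, 0.632, 0.335), RR gives ψ = 0.081, H_out = 2.922 kJ/mol
  T = 361.9 K: K = (2.966, 0.931, 0.497), RR gives ψ = 0.664, H_out = 29.358 kJ/mol
  T = 339.5 K: K = (2.447, 0.777, 0.413), RR gives ψ = 0.396, H_out = 17.449 kJ/mol
  T = 328.4 K: K = (2.202, 0.703, 0.374), RR gives ψ = 0.253, H_out = 10.829 kJ/mol
  T = 322.8 K: K = (2.083, 0.667, 0.354), RR gives ψ = 0.171, H_out = 7.084 kJ/mol
  T = 325.6 K: K = (2.142, 0.685, 0.364), RR gives ψ = 0.213, H_out = 9.001 kJ/mol
  T = 324.2 K: K = (2.113, 0.676, 0.359), RR gives ψ = 0.192, H_out = 8.054 kJ/mol
Linear interpolation between T = 322.8 (H_out = 7.084) and T = 324.2 (H_out = 8.054) on hF = 7.599 gives T ≈ 323.5 K, at which ψ = 0.18.

T = 323.5 K, V/F = 0.18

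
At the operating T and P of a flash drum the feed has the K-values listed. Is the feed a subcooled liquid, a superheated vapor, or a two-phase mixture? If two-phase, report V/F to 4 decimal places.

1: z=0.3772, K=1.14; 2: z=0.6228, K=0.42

subcooled liquid

ΣzᵢKᵢ = 0.6916; Σzᵢ/Kᵢ = 1.8137.
Since ΣzᵢKᵢ < 1 the mixture is below its bubble point — single liquid phase.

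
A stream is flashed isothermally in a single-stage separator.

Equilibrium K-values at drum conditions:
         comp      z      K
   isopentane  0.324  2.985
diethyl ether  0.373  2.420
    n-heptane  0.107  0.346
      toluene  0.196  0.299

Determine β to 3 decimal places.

Newton–Raphson from β = 0.5:
  β = 0.500: g = 0.3170, g' = -0.908 → β = 0.849
  β = 0.849: g = -0.0171, g' = -1.151 → β = 0.834
Converged at β = 0.834.

β = 0.834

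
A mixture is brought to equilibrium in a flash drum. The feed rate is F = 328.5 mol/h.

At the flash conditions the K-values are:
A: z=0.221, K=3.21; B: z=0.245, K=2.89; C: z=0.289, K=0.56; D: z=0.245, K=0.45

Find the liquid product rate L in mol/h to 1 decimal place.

L = 104.6 mol/h

Let ψ = V/F and solve Σ zᵢ(Kᵢ−1)/(1+ψ(Kᵢ−1)) = 0.
g(0) = ΣzᵢKᵢ − 1 = 0.690 and g(1) = 1 − Σzᵢ/Kᵢ = -0.214, so a root lies in (0, 1).
Newton–Raphson from ψ = 0.63:
  ψ = 0.630: g = 0.0334, g' = -0.652 → ψ = 0.681
  ψ = 0.681: g = 0.0003, g' = -0.643 → ψ = 0.682
Converged at ψ = 0.682.
Then V = ψ·F = 0.6817·328.5 = 223.9 mol/h and L = F − V = 104.6 mol/h.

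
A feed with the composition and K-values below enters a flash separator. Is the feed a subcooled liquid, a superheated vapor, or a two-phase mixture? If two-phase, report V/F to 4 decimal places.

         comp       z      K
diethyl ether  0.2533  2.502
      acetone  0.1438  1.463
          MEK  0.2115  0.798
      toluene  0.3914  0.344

two-phase, V/F = 0.2227

ΣzᵢKᵢ = 1.1476; Σzᵢ/Kᵢ = 1.6024.
Both exceed 1, so a two-phase solution exists.
Newton–Raphson from ψ = 0.5:
  ψ = 0.5000: g = -0.15826, g' = -0.5904 → ψ = 0.2319
  ψ = 0.2319: g = -0.00537, g' = -0.5833 → ψ = 0.2227
Converged at ψ = 0.2227.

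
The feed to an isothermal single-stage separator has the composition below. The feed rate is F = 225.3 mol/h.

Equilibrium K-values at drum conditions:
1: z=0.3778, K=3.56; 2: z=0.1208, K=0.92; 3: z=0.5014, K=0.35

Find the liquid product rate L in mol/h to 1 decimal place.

L = 128.9 mol/h

Rachford–Rice: g(V/F) = Σ zᵢ(Kᵢ−1)/(1+V/F(Kᵢ−1)) = 0.
g(0) = ΣzᵢKᵢ − 1 = 0.6316 and g(1) = 1 − Σzᵢ/Kᵢ = -0.6700, so a root lies in (0, 1).
Iterate (Newton) starting at V/F = 0.36:
  V/F = 0.3600: g = 0.06789, g' = -1.0324 → V/F = 0.4258
  V/F = 0.4258: g = 0.00215, g' = -0.9727 → V/F = 0.4280
Converged at V/F = 0.4280.
Then V = V/F·F = 0.4280·225.3 = 96.4 mol/h and L = F − V = 128.9 mol/h.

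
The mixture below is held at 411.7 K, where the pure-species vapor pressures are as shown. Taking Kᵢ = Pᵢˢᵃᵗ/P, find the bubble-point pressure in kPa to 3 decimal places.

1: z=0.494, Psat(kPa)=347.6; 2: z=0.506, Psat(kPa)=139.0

At the bubble point ψ → 0, so ΣzᵢKᵢ = 1 with Kᵢ = Pᵢˢᵃᵗ/P ⇒ P = ΣzᵢPᵢˢᵃᵗ.
P = 0.494·347.6 + 0.506·139.0 = 242.048 kPa

Pbub = 242.048 kPa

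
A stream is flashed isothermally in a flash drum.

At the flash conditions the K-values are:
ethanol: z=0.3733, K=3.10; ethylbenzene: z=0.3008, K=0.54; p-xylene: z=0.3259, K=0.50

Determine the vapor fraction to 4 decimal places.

Newton iteration, ψ⁰ = 0.61:
  ψ = 0.6100: g = -0.08312, g' = -0.6081 → ψ = 0.4733
  ψ = 0.4733: g = 0.00281, g' = -0.6579 → ψ = 0.4776
Converged at ψ = 0.4776.

ψ = 0.4776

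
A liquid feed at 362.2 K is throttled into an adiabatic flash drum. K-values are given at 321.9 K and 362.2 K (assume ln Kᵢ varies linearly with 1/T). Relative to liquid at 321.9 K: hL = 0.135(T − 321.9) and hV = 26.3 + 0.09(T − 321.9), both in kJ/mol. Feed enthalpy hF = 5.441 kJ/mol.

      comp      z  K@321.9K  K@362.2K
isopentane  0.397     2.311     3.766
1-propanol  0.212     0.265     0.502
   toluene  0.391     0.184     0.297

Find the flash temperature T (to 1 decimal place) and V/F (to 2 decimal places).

T = 331.9 K, V/F = 0.16

Adiabatic flash: solve Rachford–Rice at each trial T, then check hF = ψ·hV(T) + (1−ψ)·hL(T).
  T = 321.9 K: K = (2.311, 0.265, 0.184), RR gives ψ = 0.044, H_out = 1.160 kJ/mol
  T = 362.2 K: K = (3.766, 0.502, 0.297), RR gives ψ = 0.406, H_out = 15.387 kJ/mol
  T = 342.0 K: K = (2.991, 0.371, 0.237), RR gives ψ = 0.251, H_out = 9.083 kJ/mol
  T = 331.9 K: K = (2.638, 0.315, 0.209), RR gives ψ = 0.158, H_out = 5.445 kJ/mol
  T = 326.9 K: K = (2.471, 0.289, 0.197), RR gives ψ = 0.105, H_out = 3.415 kJ/mol
  T = 329.4 K: K = (2.554, 0.302, 0.203), RR gives ψ = 0.133, H_out = 4.454 kJ/mol
  T = 330.6 K: K = (2.594, 0.308, 0.206), RR gives ψ = 0.145, H_out = 4.935 kJ/mol
Linear interpolation between T = 330.6 (H_out = 4.935) and T = 331.9 (H_out = 5.445) on hF = 5.441 gives T ≈ 331.9 K, at which ψ = 0.16.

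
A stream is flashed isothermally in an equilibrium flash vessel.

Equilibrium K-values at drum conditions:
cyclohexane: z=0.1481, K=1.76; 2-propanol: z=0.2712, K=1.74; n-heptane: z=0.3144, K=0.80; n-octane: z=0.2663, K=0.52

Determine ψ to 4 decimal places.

ψ = 0.4593

Newton–Raphson from ψ = 0.5:
  ψ = 0.5000: g = -0.01001, g' = -0.2458 → ψ = 0.4593
Converged at ψ = 0.4593.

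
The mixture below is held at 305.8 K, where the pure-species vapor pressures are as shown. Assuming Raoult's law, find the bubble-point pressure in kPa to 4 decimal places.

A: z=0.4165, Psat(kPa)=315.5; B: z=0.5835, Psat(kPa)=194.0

Pbub = 244.6047 kPa

At the bubble point ψ → 0, so ΣzᵢKᵢ = 1 with Kᵢ = Pᵢˢᵃᵗ/P ⇒ P = ΣzᵢPᵢˢᵃᵗ.
P = 0.4165·315.5 + 0.5835·194.0 = 244.6047 kPa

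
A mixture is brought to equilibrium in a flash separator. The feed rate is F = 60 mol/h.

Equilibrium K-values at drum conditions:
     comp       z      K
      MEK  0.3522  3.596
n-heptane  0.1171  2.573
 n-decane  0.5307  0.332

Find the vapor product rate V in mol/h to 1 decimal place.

Newton–Raphson from V/F = 0.42:
  V/F = 0.4200: g = 0.05557, g' = -1.1058 → V/F = 0.4702
  V/F = 0.4702: g = 0.00072, g' = -1.0804 → V/F = 0.4709
Converged at V/F = 0.4709.
Then V = V/F·F = 0.4709·60 = 28.3 mol/h and L = F − V = 31.7 mol/h.

V = 28.3 mol/h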